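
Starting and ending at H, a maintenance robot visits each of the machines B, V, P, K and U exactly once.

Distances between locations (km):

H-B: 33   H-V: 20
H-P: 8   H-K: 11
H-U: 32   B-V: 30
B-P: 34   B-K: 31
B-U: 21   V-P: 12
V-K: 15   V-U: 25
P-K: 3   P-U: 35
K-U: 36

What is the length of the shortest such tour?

Minimum total distance: 105 km.

H → B → V → P → K → U → H: 33+30+12+3+36+32 = 146
H → B → V → P → U → K → H: 33+30+12+35+36+11 = 157
H → B → V → K → P → U → H: 33+30+15+3+35+32 = 148
H → B → V → K → U → P → H: 33+30+15+36+35+8 = 157
H → B → V → U → P → K → H: 33+30+25+35+3+11 = 137
H → B → V → U → K → P → H: 33+30+25+36+3+8 = 135
H → B → P → V → K → U → H: 33+34+12+15+36+32 = 162
H → B → P → V → U → K → H: 33+34+12+25+36+11 = 151
H → B → P → K → V → U → H: 33+34+3+15+25+32 = 142
H → B → P → K → U → V → H: 33+34+3+36+25+20 = 151
H → B → P → U → V → K → H: 33+34+35+25+15+11 = 153
H → B → P → U → K → V → H: 33+34+35+36+15+20 = 173
H → B → K → V → P → U → H: 33+31+15+12+35+32 = 158
H → B → K → V → U → P → H: 33+31+15+25+35+8 = 147
… (46 more)
H → B → U → V → P → K → H: 33+21+25+12+3+11 = 105  ← best
The minimum is 105.
One optimal route: H → B → U → V → P → K → H (or its reverse).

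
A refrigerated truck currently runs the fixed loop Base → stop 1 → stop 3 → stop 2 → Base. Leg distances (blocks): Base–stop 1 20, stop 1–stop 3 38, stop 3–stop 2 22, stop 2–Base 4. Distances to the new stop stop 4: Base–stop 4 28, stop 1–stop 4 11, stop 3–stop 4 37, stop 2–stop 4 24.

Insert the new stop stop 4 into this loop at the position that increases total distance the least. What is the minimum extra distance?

Insertion cost between consecutive stops i–j is d(i,stop 4) + d(stop 4,j) − d(i,j):
  between Base and stop 1: 28 + 11 − 20 = 19
  between stop 1 and stop 3: 11 + 37 − 38 = 10
  between stop 3 and stop 2: 37 + 24 − 22 = 39
  between stop 2 and Base: 24 + 28 − 4 = 48
Cheapest insertion is between stop 1 and stop 3, adding 10.
New total = 84 + 10 = 94.

Minimum extra distance: 10 blocks, inserting stop 4 between stop 1 and stop 3.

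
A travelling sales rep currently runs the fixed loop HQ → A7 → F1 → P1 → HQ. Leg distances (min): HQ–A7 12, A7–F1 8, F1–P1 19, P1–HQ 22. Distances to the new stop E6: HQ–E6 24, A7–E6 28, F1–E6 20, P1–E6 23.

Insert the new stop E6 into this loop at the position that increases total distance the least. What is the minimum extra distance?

Insertion cost between consecutive stops i–j is d(i,E6) + d(E6,j) − d(i,j):
  between HQ and A7: 24 + 28 − 12 = 40
  between A7 and F1: 28 + 20 − 8 = 40
  between F1 and P1: 20 + 23 − 19 = 24
  between P1 and HQ: 23 + 24 − 22 = 25
Cheapest insertion is between F1 and P1, adding 24.
New total = 61 + 24 = 85.

+24 min — insert E6 between F1 and P1.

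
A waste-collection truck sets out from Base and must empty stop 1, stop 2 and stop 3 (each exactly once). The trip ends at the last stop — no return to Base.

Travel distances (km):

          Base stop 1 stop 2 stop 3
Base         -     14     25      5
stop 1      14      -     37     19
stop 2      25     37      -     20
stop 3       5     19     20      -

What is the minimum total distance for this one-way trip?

There are 3! = 6 possible orderings.
Base→stop 1→stop 2→stop 3: 14+37+20 = 71
Base→stop 1→stop 3→stop 2: 14+19+20 = 53
Base→stop 2→stop 1→stop 3: 25+37+19 = 81
Base→stop 2→stop 3→stop 1: 25+20+19 = 64
Base→stop 3→stop 1→stop 2: 5+19+37 = 61
Base→stop 3→stop 2→stop 1: 5+20+37 = 62
The minimum is 53.
One shortest path: Base → stop 1 → stop 3 → stop 2.

Shortest open route: 53 km.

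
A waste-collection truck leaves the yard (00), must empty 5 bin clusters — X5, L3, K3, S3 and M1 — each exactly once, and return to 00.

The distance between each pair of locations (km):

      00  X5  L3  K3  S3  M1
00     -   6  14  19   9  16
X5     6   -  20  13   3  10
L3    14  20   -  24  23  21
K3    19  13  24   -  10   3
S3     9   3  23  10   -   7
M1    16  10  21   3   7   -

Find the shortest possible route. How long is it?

57 km — the shortest possible round trip.

00-X5-L3-K3-S3-M1-00: 6+20+24+10+7+16 = 83
00-X5-L3-K3-M1-S3-00: 6+20+24+3+7+9 = 69
00-X5-L3-S3-K3-M1-00: 6+20+23+10+3+16 = 78
00-X5-L3-S3-M1-K3-00: 6+20+23+7+3+19 = 78
00-X5-L3-M1-K3-S3-00: 6+20+21+3+10+9 = 69
00-X5-L3-M1-S3-K3-00: 6+20+21+7+10+19 = 83
00-X5-K3-L3-S3-M1-00: 6+13+24+23+7+16 = 89
00-X5-K3-L3-M1-S3-00: 6+13+24+21+7+9 = 80
00-X5-K3-S3-L3-M1-00: 6+13+10+23+21+16 = 89
00-X5-K3-S3-M1-L3-00: 6+13+10+7+21+14 = 71
00-X5-K3-M1-L3-S3-00: 6+13+3+21+23+9 = 75
00-X5-K3-M1-S3-L3-00: 6+13+3+7+23+14 = 66
00-X5-S3-L3-K3-M1-00: 6+3+23+24+3+16 = 75
00-X5-S3-L3-M1-K3-00: 6+3+23+21+3+19 = 75
… (46 more)
00-X5-S3-K3-M1-L3-00: 6+3+10+3+21+14 = 57  ← best
The minimum is 57.
One optimal route: 00 → X5 → S3 → K3 → M1 → L3 → 00 (or its reverse).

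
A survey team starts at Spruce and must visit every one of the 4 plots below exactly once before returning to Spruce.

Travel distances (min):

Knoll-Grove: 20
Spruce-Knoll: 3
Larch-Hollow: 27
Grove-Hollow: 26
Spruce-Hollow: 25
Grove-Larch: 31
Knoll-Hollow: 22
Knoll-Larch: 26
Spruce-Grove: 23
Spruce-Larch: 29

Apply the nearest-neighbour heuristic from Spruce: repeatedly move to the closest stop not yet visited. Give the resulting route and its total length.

From Spruce: distances to unvisited — Knoll=3, Grove=23, Hollow=25, Larch=29. Nearest is Knoll (3).
From Knoll: distances to unvisited — Grove=20, Hollow=22, Larch=26. Nearest is Grove (20).
From Grove: distances to unvisited — Hollow=26, Larch=31. Nearest is Hollow (26).
From Hollow: distances to unvisited — Larch=27. Nearest is Larch (27).
Return Larch→Spruce: 29.
Total = 3 + 20 + 26 + 27 + 29 = 105.

Nearest-neighbour total = 105 min; route Spruce → Knoll → Grove → Hollow → Larch → Spruce.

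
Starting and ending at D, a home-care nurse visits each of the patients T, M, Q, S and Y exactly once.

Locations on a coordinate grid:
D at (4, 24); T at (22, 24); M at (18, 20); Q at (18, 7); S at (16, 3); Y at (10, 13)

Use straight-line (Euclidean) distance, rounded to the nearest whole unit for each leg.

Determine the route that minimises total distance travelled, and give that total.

D - T - M - Q - S - Y - D: 18+6+13+4+12+13 = 66
D - T - M - Q - Y - S - D: 18+6+13+10+12+24 = 83
D - T - M - S - Q - Y - D: 18+6+17+4+10+13 = 68
D - T - M - S - Y - Q - D: 18+6+17+12+10+22 = 85
D - T - M - Y - Q - S - D: 18+6+11+10+4+24 = 73
D - T - M - Y - S - Q - D: 18+6+11+12+4+22 = 73
D - T - Q - M - S - Y - D: 18+17+13+17+12+13 = 90
D - T - Q - M - Y - S - D: 18+17+13+11+12+24 = 95
D - T - Q - S - M - Y - D: 18+17+4+17+11+13 = 80
D - T - Q - S - Y - M - D: 18+17+4+12+11+15 = 77
D - T - Q - Y - M - S - D: 18+17+10+11+17+24 = 97
D - T - Q - Y - S - M - D: 18+17+10+12+17+15 = 89
D - T - S - M - Q - Y - D: 18+22+17+13+10+13 = 93
D - T - S - M - Y - Q - D: 18+22+17+11+10+22 = 100
… (46 more)
The minimum is 66.
One optimal route: D → T → M → Q → S → Y → D (or its reverse).

Minimum total distance: 66.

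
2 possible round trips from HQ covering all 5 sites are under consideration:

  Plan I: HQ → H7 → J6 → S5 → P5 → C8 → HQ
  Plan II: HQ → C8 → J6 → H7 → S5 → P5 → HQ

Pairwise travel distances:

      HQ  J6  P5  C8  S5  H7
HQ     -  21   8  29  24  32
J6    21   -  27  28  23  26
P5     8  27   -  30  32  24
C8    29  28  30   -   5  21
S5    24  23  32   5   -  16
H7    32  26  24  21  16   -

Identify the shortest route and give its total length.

Plan I: 32 + 26 + 23 + 32 + 30 + 29 = 172
Plan II: 29 + 28 + 26 + 16 + 32 + 8 = 139

Shortest is Plan II, total 139.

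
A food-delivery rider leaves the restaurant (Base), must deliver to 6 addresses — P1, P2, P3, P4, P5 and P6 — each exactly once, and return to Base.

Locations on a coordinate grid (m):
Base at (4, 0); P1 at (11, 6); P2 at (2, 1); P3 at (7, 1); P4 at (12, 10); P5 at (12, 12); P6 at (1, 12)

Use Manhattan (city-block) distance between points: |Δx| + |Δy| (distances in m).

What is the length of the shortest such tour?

With 6 stops there are 6!/2 = 360 distinct round trips (a route and its reverse cost the same).
Base → P1 → P2 → P3 → P4 → P5 → P6 → Base: 13+14+5+14+2+11+15 = 74
Base → P1 → P2 → P3 → P4 → P6 → P5 → Base: 13+14+5+14+13+11+20 = 90
Base → P1 → P2 → P3 → P5 → P4 → P6 → Base: 13+14+5+16+2+13+15 = 78
Base → P1 → P2 → P3 → P5 → P6 → P4 → Base: 13+14+5+16+11+13+18 = 90
Base → P1 → P2 → P3 → P6 → P4 → P5 → Base: 13+14+5+17+13+2+20 = 84
Base → P1 → P2 → P3 → P6 → P5 → P4 → Base: 13+14+5+17+11+2+18 = 80
Base → P1 → P2 → P4 → P3 → P5 → P6 → Base: 13+14+19+14+16+11+15 = 102
Base → P1 → P2 → P4 → P3 → P6 → P5 → Base: 13+14+19+14+17+11+20 = 108
… (352 more)
Base → P2 → P6 → P5 → P4 → P1 → P3 → Base: 3+12+11+2+5+9+4 = 46  ← best
The minimum is 46.
One optimal route: Base → P2 → P6 → P5 → P4 → P1 → P3 → Base (or its reverse).

46 m — the shortest possible round trip.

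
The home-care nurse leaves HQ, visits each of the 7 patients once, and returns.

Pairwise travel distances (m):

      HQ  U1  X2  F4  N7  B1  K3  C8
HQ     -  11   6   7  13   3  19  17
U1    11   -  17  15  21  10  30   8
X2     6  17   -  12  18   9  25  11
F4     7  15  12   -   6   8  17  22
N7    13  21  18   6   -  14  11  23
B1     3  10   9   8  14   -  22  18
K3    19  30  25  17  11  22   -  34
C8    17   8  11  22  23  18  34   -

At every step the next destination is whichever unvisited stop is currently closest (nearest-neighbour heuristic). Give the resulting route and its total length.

HQ → [B1:3 / X2:6 / F4:7 / U1:11 / N7:13 / C8:17 / K3:19] → B1 (3)
B1 → [F4:8 / X2:9 / U1:10 / N7:14 / C8:18 / K3:22] → F4 (8)
F4 → [N7:6 / X2:12 / U1:15 / K3:17 / C8:22] → N7 (6)
N7 → [K3:11 / X2:18 / U1:21 / C8:23] → K3 (11)
K3 → [X2:25 / U1:30 / C8:34] → X2 (25)
X2 → [C8:11 / U1:17] → C8 (11)
C8 → [U1:8] → U1 (8)
Return U1→HQ: 11.
Total = 3 + 8 + 6 + 11 + 25 + 11 + 8 + 11 = 83.

Total distance 83 m via the nearest-neighbour route HQ → B1 → F4 → N7 → K3 → X2 → C8 → U1 → HQ.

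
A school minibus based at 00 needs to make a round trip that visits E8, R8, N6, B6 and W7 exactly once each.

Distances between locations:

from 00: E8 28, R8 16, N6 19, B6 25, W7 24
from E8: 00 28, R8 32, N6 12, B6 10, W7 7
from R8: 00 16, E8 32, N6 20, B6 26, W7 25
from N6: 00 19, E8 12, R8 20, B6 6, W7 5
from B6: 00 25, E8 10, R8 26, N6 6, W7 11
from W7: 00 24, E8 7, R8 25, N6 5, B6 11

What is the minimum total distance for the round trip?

Minimum total distance: 83.

00-E8-R8-N6-B6-W7-00: 28+32+20+6+11+24 = 121
00-E8-R8-N6-W7-B6-00: 28+32+20+5+11+25 = 121
00-E8-R8-B6-N6-W7-00: 28+32+26+6+5+24 = 121
00-E8-R8-B6-W7-N6-00: 28+32+26+11+5+19 = 121
00-E8-R8-W7-N6-B6-00: 28+32+25+5+6+25 = 121
00-E8-R8-W7-B6-N6-00: 28+32+25+11+6+19 = 121
00-E8-N6-R8-B6-W7-00: 28+12+20+26+11+24 = 121
00-E8-N6-R8-W7-B6-00: 28+12+20+25+11+25 = 121
00-E8-N6-B6-R8-W7-00: 28+12+6+26+25+24 = 121
00-E8-N6-B6-W7-R8-00: 28+12+6+11+25+16 = 98
00-E8-N6-W7-R8-B6-00: 28+12+5+25+26+25 = 121
00-E8-N6-W7-B6-R8-00: 28+12+5+11+26+16 = 98
00-E8-B6-R8-N6-W7-00: 28+10+26+20+5+24 = 113
00-E8-B6-R8-W7-N6-00: 28+10+26+25+5+19 = 113
… (46 more)
00-R8-N6-B6-E8-W7-00: 16+20+6+10+7+24 = 83  ← best
The minimum is 83.
One optimal route: 00 → R8 → N6 → B6 → E8 → W7 → 00 (or its reverse).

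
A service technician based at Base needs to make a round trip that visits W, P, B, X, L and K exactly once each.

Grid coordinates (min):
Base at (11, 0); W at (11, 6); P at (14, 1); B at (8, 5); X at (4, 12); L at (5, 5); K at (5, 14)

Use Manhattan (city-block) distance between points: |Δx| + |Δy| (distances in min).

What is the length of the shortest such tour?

Shortest round trip = 48 min.

There are 360 distinct closed tours to check (reversals are equivalent).
Base-W-P-B-X-L-K-Base: 6+8+10+11+8+9+20 = 72
Base-W-P-B-X-K-L-Base: 6+8+10+11+3+9+11 = 58
Base-W-P-B-L-X-K-Base: 6+8+10+3+8+3+20 = 58
Base-W-P-B-L-K-X-Base: 6+8+10+3+9+3+19 = 58
Base-W-P-B-K-X-L-Base: 6+8+10+12+3+8+11 = 58
Base-W-P-B-K-L-X-Base: 6+8+10+12+9+8+19 = 72
Base-W-P-X-B-L-K-Base: 6+8+21+11+3+9+20 = 78
Base-W-P-X-B-K-L-Base: 6+8+21+11+12+9+11 = 78
… (352 more)
Base-W-X-K-L-B-P-Base: 6+13+3+9+3+10+4 = 48  ← best
The minimum is 48.
One optimal route: Base → W → X → K → L → B → P → Base (or its reverse).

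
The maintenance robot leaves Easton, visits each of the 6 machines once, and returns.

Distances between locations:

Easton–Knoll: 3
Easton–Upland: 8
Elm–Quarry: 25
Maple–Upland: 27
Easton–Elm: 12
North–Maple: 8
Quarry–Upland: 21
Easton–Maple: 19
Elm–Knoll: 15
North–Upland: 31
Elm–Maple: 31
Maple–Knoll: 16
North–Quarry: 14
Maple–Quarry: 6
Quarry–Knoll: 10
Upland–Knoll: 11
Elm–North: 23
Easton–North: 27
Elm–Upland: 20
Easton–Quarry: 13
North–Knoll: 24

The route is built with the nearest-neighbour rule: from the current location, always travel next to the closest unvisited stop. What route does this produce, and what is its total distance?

78 along Easton → Knoll → Quarry → Maple → North → Elm → Upland → Easton.

From Easton: distances to unvisited — Knoll=3, Upland=8, Elm=12, Quarry=13, Maple=19, North=27. Nearest is Knoll (3).
From Knoll: distances to unvisited — Quarry=10, Upland=11, Elm=15, Maple=16, North=24. Nearest is Quarry (10).
From Quarry: distances to unvisited — Maple=6, North=14, Upland=21, Elm=25. Nearest is Maple (6).
From Maple: distances to unvisited — North=8, Upland=27, Elm=31. Nearest is North (8).
From North: distances to unvisited — Elm=23, Upland=31. Nearest is Elm (23).
From Elm: distances to unvisited — Upland=20. Nearest is Upland (20).
Return Upland→Easton: 8.
Total = 3 + 10 + 6 + 8 + 23 + 20 + 8 = 78.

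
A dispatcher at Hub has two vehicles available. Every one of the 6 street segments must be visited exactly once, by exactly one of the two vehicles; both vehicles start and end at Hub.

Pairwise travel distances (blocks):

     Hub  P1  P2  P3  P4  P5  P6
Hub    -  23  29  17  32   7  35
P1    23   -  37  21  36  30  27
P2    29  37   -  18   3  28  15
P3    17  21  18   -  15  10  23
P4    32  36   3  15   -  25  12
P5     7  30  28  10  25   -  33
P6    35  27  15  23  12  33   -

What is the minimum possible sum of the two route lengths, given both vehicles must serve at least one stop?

Try each way of splitting the stops between the two vehicles (each non-empty) and, for each split, find the best tour for each vehicle:
  {P1} + {P2, P3, P4, P5, P6}: 46 + 84 = 130
  {P2} + {P1, P3, P4, P5, P6}: 58 + 94 = 152
  {P1, P2} + {P3, P4, P5, P6}: 89 + 79 = 168
  {P3} + {P1, P2, P4, P5, P6}: 34 + 100 = 134
  {P1, P3} + {P2, P4, P5, P6}: 61 + 84 = 145
  {P2, P3} + {P1, P4, P5, P6}: 64 + 94 = 158
  … (31 splits in total)
  {P5} + {P1, P2, P3, P4, P6}: 14 + 100 = 114  ← best
Best: vehicle 1 Hub → P5 → Hub = 14; vehicle 2 Hub → P1 → P6 → P2 → P4 → P3 → Hub = 100; combined 114.

114 blocks — the smallest possible combined total.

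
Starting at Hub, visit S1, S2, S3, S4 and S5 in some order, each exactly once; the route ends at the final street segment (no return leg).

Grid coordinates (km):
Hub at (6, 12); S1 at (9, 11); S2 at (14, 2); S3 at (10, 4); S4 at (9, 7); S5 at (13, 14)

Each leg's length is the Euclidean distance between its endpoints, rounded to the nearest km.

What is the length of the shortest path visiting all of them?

Minimum one-way distance = 23 km.

There are 5! = 120 possible orderings.
Hub → S1 → S2 → S3 → S4 → S5: 3+10+4+3+8 = 28
Hub → S1 → S2 → S3 → S5 → S4: 3+10+4+10+8 = 35
Hub → S1 → S2 → S4 → S3 → S5: 3+10+7+3+10 = 33
Hub → S1 → S2 → S4 → S5 → S3: 3+10+7+8+10 = 38
Hub → S1 → S2 → S5 → S3 → S4: 3+10+12+10+3 = 38
Hub → S1 → S2 → S5 → S4 → S3: 3+10+12+8+3 = 36
Hub → S1 → S3 → S2 → S4 → S5: 3+7+4+7+8 = 29
Hub → S1 → S3 → S2 → S5 → S4: 3+7+4+12+8 = 34
Hub → S1 → S3 → S4 → S2 → S5: 3+7+3+7+12 = 32
Hub → S1 → S3 → S4 → S5 → S2: 3+7+3+8+12 = 33
Hub → S1 → S3 → S5 → S2 → S4: 3+7+10+12+7 = 39
Hub → S1 → S3 → S5 → S4 → S2: 3+7+10+8+7 = 35
Hub → S1 → S4 → S2 → S3 → S5: 3+4+7+4+10 = 28
Hub → S1 → S4 → S2 → S5 → S3: 3+4+7+12+10 = 36
… (106 more)
Hub → S1 → S5 → S4 → S3 → S2: 3+5+8+3+4 = 23  ← best
The minimum is 23.
One shortest path: Hub → S1 → S5 → S4 → S3 → S2.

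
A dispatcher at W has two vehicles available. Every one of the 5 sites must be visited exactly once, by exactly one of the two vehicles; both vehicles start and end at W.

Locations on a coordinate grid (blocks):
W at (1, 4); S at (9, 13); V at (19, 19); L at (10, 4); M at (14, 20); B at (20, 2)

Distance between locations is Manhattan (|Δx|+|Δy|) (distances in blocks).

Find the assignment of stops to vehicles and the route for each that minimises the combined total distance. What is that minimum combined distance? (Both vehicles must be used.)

Minimum combined distance: 92 blocks.

There are 2^4 − 1 = 15 ways to divide the 5 stops into two non-empty groups. For each, the best each vehicle can do is its own shortest tour through its group:
  {S} + {V, L, M, B}: 34 + 74 = 108
  {V} + {S, L, M, B}: 66 + 74 = 140
  {S, V} + {L, M, B}: 66 + 74 = 140
  {L} + {S, V, M, B}: 18 + 74 = 92
  {S, L} + {V, M, B}: 36 + 74 = 110
  {V, L} + {S, M, B}: 66 + 74 = 140
  … (15 splits in total)
Best: vehicle 1 W → L → W = 18; vehicle 2 W → S → M → V → B → W = 74; combined 92.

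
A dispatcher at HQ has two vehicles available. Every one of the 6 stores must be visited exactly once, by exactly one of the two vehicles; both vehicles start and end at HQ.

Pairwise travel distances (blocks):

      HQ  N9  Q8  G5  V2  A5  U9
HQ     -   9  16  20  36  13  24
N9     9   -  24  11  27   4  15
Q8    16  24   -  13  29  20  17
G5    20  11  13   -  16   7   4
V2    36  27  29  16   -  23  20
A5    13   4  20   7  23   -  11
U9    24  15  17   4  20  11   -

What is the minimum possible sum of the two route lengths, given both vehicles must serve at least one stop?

Minimum combined distance: 107 blocks.

Try each way of splitting the stops between the two vehicles (each non-empty) and, for each split, find the best tour for each vehicle:
  {N9} + {Q8, G5, V2, A5, U9}: 18 + 89 = 107
  {Q8} + {N9, G5, V2, A5, U9}: 32 + 80 = 112
  {N9, Q8} + {G5, V2, A5, U9}: 49 + 80 = 129
  {G5} + {N9, Q8, V2, A5, U9}: 40 + 89 = 129
  {N9, G5} + {Q8, V2, A5, U9}: 40 + 89 = 129
  {Q8, G5} + {N9, V2, A5, U9}: 49 + 80 = 129
  … (31 splits in total)
Best: vehicle 1 HQ → N9 → HQ = 18; vehicle 2 HQ → Q8 → G5 → V2 → U9 → A5 → HQ = 89; combined 107.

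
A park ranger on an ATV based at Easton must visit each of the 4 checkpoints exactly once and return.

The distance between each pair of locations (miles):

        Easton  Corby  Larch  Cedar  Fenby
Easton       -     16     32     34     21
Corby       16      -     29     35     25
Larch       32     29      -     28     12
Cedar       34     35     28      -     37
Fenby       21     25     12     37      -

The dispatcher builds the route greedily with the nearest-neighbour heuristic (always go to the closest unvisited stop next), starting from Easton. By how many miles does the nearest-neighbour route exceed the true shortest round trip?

Excess over optimum: 3 miles.

Easton: Corby=16, Fenby=21, Larch=32, Cedar=34 ⇒ Corby
Corby: Fenby=25, Larch=29, Cedar=35 ⇒ Fenby
Fenby: Larch=12, Cedar=37 ⇒ Larch
Larch: Cedar=28 ⇒ Cedar
NN route Easton → Corby → Fenby → Larch → Cedar → Easton costs 115.
Optimal: Easton → Corby → Cedar → Larch → Fenby → Easton costs 112 (by enumerating all 12 distinct tours).
Excess = 115 − 112 = 3.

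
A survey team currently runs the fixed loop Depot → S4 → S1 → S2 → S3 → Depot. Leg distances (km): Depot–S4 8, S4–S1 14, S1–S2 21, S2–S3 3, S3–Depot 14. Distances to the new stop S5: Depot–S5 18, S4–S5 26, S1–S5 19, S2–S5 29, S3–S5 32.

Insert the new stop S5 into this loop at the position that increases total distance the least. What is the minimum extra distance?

Insertion cost between consecutive stops i–j is d(i,S5) + d(S5,j) − d(i,j):
  between Depot and S4: 18 + 26 − 8 = 36
  between S4 and S1: 26 + 19 − 14 = 31
  between S1 and S2: 19 + 29 − 21 = 27
  between S2 and S3: 29 + 32 − 3 = 58
  between S3 and Depot: 32 + 18 − 14 = 36
Cheapest insertion is between S1 and S2, adding 27.
New total = 60 + 27 = 87.

Minimum extra distance: 27 km, inserting S5 between S1 and S2.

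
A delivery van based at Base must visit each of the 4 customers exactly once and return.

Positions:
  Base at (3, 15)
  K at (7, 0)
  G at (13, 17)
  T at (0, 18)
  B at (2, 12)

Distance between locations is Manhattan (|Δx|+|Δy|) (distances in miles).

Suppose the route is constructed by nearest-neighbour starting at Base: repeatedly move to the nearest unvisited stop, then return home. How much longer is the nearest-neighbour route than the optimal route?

Excess over optimum: 4 miles.

Base: B=4, T=6, G=12, K=19 ⇒ B
B: T=8, G=16, K=17 ⇒ T
T: G=14, K=25 ⇒ G
G: K=23 ⇒ K
NN route Base → B → T → G → K → Base costs 68.
Optimal: Base → T → G → K → B → Base costs 64 (by enumerating all 12 distinct tours).
Excess = 68 − 64 = 4.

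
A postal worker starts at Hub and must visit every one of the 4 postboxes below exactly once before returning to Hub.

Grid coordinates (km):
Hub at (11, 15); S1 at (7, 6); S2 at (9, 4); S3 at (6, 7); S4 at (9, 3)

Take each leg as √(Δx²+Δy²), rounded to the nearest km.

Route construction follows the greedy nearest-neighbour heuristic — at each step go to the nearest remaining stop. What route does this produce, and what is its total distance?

Nearest-neighbour total = 26 km; route Hub → S3 → S1 → S2 → S4 → Hub.

From Hub: distances to unvisited — S3=9, S1=10, S2=11, S4=12. Nearest is S3 (9).
From S3: distances to unvisited — S1=1, S2=4, S4=5. Nearest is S1 (1).
From S1: distances to unvisited — S2=3, S4=4. Nearest is S2 (3).
From S2: distances to unvisited — S4=1. Nearest is S4 (1).
Return S4→Hub: 12.
Total = 9 + 1 + 3 + 1 + 12 = 26.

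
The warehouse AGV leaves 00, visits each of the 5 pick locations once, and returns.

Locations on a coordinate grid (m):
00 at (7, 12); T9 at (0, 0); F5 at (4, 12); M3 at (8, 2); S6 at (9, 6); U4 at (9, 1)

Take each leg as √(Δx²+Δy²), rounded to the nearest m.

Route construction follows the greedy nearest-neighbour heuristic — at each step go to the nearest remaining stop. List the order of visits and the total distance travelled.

Total distance 39 m via the nearest-neighbour route 00 → F5 → S6 → M3 → U4 → T9 → 00.

00 → [F5:3 / S6:6 / M3:10 / U4:11 / T9:14] → F5 (3)
F5 → [S6:8 / M3:11 / U4:12 / T9:13] → S6 (8)
S6 → [M3:4 / U4:5 / T9:11] → M3 (4)
M3 → [U4:1 / T9:8] → U4 (1)
U4 → [T9:9] → T9 (9)
Return T9→00: 14.
Total = 3 + 8 + 4 + 1 + 9 + 14 = 39.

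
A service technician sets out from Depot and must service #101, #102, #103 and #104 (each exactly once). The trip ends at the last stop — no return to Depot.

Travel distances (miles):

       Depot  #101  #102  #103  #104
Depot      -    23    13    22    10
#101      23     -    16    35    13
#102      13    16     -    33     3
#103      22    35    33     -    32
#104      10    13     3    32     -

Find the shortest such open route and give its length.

Minimum one-way distance = 64 miles.

There are 4! = 24 possible orderings.
Depot → #101 → #102 → #103 → #104: 23+16+33+32 = 104
Depot → #101 → #102 → #104 → #103: 23+16+3+32 = 74
Depot → #101 → #103 → #102 → #104: 23+35+33+3 = 94
Depot → #101 → #103 → #104 → #102: 23+35+32+3 = 93
Depot → #101 → #104 → #102 → #103: 23+13+3+33 = 72
Depot → #101 → #104 → #103 → #102: 23+13+32+33 = 101
Depot → #102 → #101 → #103 → #104: 13+16+35+32 = 96
Depot → #102 → #101 → #104 → #103: 13+16+13+32 = 74
Depot → #102 → #103 → #101 → #104: 13+33+35+13 = 94
Depot → #102 → #103 → #104 → #101: 13+33+32+13 = 91
Depot → #102 → #104 → #101 → #103: 13+3+13+35 = 64
Depot → #102 → #104 → #103 → #101: 13+3+32+35 = 83
Depot → #103 → #101 → #102 → #104: 22+35+16+3 = 76
Depot → #103 → #101 → #104 → #102: 22+35+13+3 = 73
… (10 more)
The minimum is 64.
One shortest path: Depot → #102 → #104 → #101 → #103.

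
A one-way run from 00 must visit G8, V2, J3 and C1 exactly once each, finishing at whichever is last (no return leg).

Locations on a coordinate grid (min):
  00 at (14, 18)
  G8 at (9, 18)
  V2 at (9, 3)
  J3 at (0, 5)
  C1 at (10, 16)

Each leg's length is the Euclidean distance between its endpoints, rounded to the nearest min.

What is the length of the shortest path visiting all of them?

There are 4! = 24 possible orderings.
00→G8→V2→J3→C1: 5+15+9+15 = 44
00→G8→V2→C1→J3: 5+15+13+15 = 48
00→G8→J3→V2→C1: 5+16+9+13 = 43
00→G8→J3→C1→V2: 5+16+15+13 = 49
00→G8→C1→V2→J3: 5+2+13+9 = 29
00→G8→C1→J3→V2: 5+2+15+9 = 31
00→V2→G8→J3→C1: 16+15+16+15 = 62
00→V2→G8→C1→J3: 16+15+2+15 = 48
00→V2→J3→G8→C1: 16+9+16+2 = 43
00→V2→J3→C1→G8: 16+9+15+2 = 42
00→V2→C1→G8→J3: 16+13+2+16 = 47
00→V2→C1→J3→G8: 16+13+15+16 = 60
00→J3→G8→V2→C1: 19+16+15+13 = 63
00→J3→G8→C1→V2: 19+16+2+13 = 50
… (10 more)
The minimum is 29.
One shortest path: 00 → G8 → C1 → V2 → J3.

Shortest open route: 29 min.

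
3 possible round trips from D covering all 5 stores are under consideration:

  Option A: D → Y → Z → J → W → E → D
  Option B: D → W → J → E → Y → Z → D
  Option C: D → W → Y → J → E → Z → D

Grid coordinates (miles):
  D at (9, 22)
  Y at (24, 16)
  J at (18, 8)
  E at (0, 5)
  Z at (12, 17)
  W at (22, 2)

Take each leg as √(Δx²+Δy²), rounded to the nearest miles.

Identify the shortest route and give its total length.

Option A: 16 + 12 + 11 + 7 + 22 + 19 = 87
Option B: 24 + 7 + 18 + 26 + 12 + 6 = 93
Option C: 24 + 14 + 10 + 18 + 17 + 6 = 89

Shortest is Option A, total 87 miles.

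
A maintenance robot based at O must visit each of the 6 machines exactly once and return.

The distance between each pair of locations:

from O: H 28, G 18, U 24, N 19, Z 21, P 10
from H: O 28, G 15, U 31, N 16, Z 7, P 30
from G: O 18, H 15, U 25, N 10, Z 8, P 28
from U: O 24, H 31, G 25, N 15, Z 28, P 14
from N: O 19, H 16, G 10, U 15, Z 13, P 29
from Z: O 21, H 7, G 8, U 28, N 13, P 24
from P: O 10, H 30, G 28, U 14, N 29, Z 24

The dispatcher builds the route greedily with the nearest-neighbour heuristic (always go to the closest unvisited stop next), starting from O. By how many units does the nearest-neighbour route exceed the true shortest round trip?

4 longer than the optimal tour.

O: P=10, G=18, N=19, Z=21, U=24, H=28 ⇒ P
P: U=14, Z=24, G=28, N=29, H=30 ⇒ U
U: N=15, G=25, Z=28, H=31 ⇒ N
N: G=10, Z=13, H=16 ⇒ G
G: Z=8, H=15 ⇒ Z
Z: H=7 ⇒ H
NN route O → P → U → N → G → Z → H → O costs 92.
Optimal: O → G → Z → H → N → U → P → O costs 88 (by enumerating all 360 distinct tours).
Excess = 92 − 88 = 4.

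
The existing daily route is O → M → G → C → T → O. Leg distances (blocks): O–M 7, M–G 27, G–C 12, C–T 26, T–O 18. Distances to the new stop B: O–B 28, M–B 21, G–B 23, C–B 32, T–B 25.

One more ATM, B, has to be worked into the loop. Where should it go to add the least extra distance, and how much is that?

Minimum extra distance: 17 blocks, inserting B between M and G.

Insertion cost between consecutive stops i–j is d(i,B) + d(B,j) − d(i,j):
  between O and M: 28 + 21 − 7 = 42
  between M and G: 21 + 23 − 27 = 17
  between G and C: 23 + 32 − 12 = 43
  between C and T: 32 + 25 − 26 = 31
  between T and O: 25 + 28 − 18 = 35
Cheapest insertion is between M and G, adding 17.
New total = 90 + 17 = 107.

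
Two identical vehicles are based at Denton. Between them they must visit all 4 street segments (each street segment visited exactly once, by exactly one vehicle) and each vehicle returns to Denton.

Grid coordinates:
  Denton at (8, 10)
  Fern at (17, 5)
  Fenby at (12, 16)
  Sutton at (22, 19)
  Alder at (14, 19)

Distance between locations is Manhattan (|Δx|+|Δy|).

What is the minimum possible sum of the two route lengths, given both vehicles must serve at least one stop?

Minimum combined distance: 74.

Try each way of splitting the stops between the two vehicles (each non-empty) and, for each split, find the best tour for each vehicle:
  {Fern} + {Fenby, Sutton, Alder}: 28 + 46 = 74
  {Fenby} + {Fern, Sutton, Alder}: 20 + 56 = 76
  {Fern, Fenby} + {Sutton, Alder}: 40 + 46 = 86
  {Sutton} + {Fern, Fenby, Alder}: 46 + 46 = 92
  {Fern, Sutton} + {Fenby, Alder}: 56 + 30 = 86
  {Fenby, Sutton} + {Fern, Alder}: 46 + 46 = 92
  … (7 splits in total)
Best: vehicle 1 Denton → Fern → Denton = 28; vehicle 2 Denton → Fenby → Sutton → Alder → Denton = 46; combined 74.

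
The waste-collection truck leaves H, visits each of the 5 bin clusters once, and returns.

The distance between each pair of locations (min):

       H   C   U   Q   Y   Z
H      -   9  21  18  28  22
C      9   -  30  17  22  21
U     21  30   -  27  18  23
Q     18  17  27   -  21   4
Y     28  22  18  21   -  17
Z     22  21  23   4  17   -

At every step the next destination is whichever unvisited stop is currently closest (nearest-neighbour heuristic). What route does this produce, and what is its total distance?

H → [C:9 / Q:18 / U:21 / Z:22 / Y:28] → C (9)
C → [Q:17 / Z:21 / Y:22 / U:30] → Q (17)
Q → [Z:4 / Y:21 / U:27] → Z (4)
Z → [Y:17 / U:23] → Y (17)
Y → [U:18] → U (18)
Return U→H: 21.
Total = 9 + 17 + 4 + 17 + 18 + 21 = 86.

86 min along H → C → Q → Z → Y → U → H.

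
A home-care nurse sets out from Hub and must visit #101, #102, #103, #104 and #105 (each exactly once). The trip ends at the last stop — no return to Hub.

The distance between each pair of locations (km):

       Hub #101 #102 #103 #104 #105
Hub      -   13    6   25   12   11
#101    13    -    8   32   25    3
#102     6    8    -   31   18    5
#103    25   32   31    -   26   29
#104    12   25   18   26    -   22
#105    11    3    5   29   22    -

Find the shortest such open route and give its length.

There are 5! = 120 possible orderings.
Hub→#101→#102→#103→#104→#105: 13+8+31+26+22 = 100
Hub→#101→#102→#103→#105→#104: 13+8+31+29+22 = 103
Hub→#101→#102→#104→#103→#105: 13+8+18+26+29 = 94
Hub→#101→#102→#104→#105→#103: 13+8+18+22+29 = 90
Hub→#101→#102→#105→#103→#104: 13+8+5+29+26 = 81
Hub→#101→#102→#105→#104→#103: 13+8+5+22+26 = 74
Hub→#101→#103→#102→#104→#105: 13+32+31+18+22 = 116
Hub→#101→#103→#102→#105→#104: 13+32+31+5+22 = 103
Hub→#101→#103→#104→#102→#105: 13+32+26+18+5 = 94
Hub→#101→#103→#104→#105→#102: 13+32+26+22+5 = 98
Hub→#101→#103→#105→#102→#104: 13+32+29+5+18 = 97
Hub→#101→#103→#105→#104→#102: 13+32+29+22+18 = 114
Hub→#101→#104→#102→#103→#105: 13+25+18+31+29 = 116
Hub→#101→#104→#102→#105→#103: 13+25+18+5+29 = 90
… (106 more)
Hub→#101→#105→#102→#104→#103: 13+3+5+18+26 = 65  ← best
The minimum is 65.
One shortest path: Hub → #101 → #105 → #102 → #104 → #103.

Minimum one-way distance = 65 km.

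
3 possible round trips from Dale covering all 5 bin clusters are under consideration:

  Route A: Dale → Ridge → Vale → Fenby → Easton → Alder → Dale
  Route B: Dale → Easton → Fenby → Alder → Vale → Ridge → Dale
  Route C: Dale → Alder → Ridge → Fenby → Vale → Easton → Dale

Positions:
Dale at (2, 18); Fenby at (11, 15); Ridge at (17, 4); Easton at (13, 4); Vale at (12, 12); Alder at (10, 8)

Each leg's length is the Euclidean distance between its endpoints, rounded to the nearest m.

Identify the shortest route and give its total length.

Shortest is Route A, total 62 m.

Route A: 21 + 9 + 3 + 11 + 5 + 13 = 62
Route B: 18 + 11 + 7 + 4 + 9 + 21 = 70
Route C: 13 + 8 + 13 + 3 + 8 + 18 = 63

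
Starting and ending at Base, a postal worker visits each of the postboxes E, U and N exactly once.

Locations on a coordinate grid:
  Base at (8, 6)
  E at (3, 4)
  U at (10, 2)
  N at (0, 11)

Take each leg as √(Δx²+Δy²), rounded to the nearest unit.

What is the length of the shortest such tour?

Minimum total distance: 28.

Base → E → U → N → Base: 5+7+13+9 = 34
Base → E → N → U → Base: 5+8+13+4 = 30
Base → U → E → N → Base: 4+7+8+9 = 28
The minimum is 28.
One optimal route: Base → U → E → N → Base (or its reverse).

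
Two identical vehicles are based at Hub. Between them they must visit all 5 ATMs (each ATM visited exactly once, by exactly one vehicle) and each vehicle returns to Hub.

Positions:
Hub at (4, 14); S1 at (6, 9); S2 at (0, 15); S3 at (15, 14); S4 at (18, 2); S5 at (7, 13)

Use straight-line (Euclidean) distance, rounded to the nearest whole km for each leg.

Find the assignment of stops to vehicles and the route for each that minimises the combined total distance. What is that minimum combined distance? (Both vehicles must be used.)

Try each way of splitting the stops between the two vehicles (each non-empty) and, for each split, find the best tour for each vehicle:
  {S1} + {S2, S3, S4, S5}: 10 + 49 = 59
  {S2} + {S1, S3, S4, S5}: 8 + 42 = 50
  {S1, S2} + {S3, S4, S5}: 17 + 41 = 58
  {S3} + {S1, S2, S4, S5}: 22 + 45 = 67
  {S1, S3} + {S2, S4, S5}: 26 + 45 = 71
  {S2, S3} + {S1, S4, S5}: 30 + 38 = 68
  … (15 splits in total)
Best: vehicle 1 Hub → S2 → Hub = 8; vehicle 2 Hub → S1 → S4 → S3 → S5 → Hub = 42; combined 50.

50 km — the smallest possible combined total.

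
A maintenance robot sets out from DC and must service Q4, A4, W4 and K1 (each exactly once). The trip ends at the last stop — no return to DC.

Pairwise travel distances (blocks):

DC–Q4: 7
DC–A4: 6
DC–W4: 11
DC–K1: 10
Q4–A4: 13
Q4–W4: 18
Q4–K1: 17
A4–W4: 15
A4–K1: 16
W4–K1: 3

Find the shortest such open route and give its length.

Shortest open route: 38 blocks.

There are 4! = 24 possible orderings.
DC→Q4→A4→W4→K1: 7+13+15+3 = 38
DC→Q4→A4→K1→W4: 7+13+16+3 = 39
DC→Q4→W4→A4→K1: 7+18+15+16 = 56
DC→Q4→W4→K1→A4: 7+18+3+16 = 44
DC→Q4→K1→A4→W4: 7+17+16+15 = 55
DC→Q4→K1→W4→A4: 7+17+3+15 = 42
DC→A4→Q4→W4→K1: 6+13+18+3 = 40
DC→A4→Q4→K1→W4: 6+13+17+3 = 39
DC→A4→W4→Q4→K1: 6+15+18+17 = 56
DC→A4→W4→K1→Q4: 6+15+3+17 = 41
DC→A4→K1→Q4→W4: 6+16+17+18 = 57
DC→A4→K1→W4→Q4: 6+16+3+18 = 43
DC→W4→Q4→A4→K1: 11+18+13+16 = 58
DC→W4→Q4→K1→A4: 11+18+17+16 = 62
… (10 more)
The minimum is 38.
One shortest path: DC → Q4 → A4 → W4 → K1.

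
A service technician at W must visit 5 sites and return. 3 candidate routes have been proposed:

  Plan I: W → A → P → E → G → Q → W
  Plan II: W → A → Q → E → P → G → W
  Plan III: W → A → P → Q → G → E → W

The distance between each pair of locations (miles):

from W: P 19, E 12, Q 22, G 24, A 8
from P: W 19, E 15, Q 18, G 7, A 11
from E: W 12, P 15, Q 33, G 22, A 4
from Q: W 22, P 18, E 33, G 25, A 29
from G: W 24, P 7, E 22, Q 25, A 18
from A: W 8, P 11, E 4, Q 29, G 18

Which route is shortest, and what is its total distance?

96 miles — Plan III is the shortest.

Plan I: 8 + 11 + 15 + 22 + 25 + 22 = 103
Plan II: 8 + 29 + 33 + 15 + 7 + 24 = 116
Plan III: 8 + 11 + 18 + 25 + 22 + 12 = 96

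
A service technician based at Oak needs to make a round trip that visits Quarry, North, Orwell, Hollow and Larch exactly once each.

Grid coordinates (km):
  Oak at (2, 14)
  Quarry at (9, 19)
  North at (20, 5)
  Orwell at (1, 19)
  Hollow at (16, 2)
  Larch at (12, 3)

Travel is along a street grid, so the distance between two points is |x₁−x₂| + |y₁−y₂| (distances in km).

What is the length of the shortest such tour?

Minimum total distance: 72 km.

There are 60 distinct closed tours to check (reversals are equivalent).
Oak-Quarry-North-Orwell-Hollow-Larch-Oak: 12+25+33+32+5+21 = 128
Oak-Quarry-North-Orwell-Larch-Hollow-Oak: 12+25+33+27+5+26 = 128
Oak-Quarry-North-Hollow-Orwell-Larch-Oak: 12+25+7+32+27+21 = 124
Oak-Quarry-North-Hollow-Larch-Orwell-Oak: 12+25+7+5+27+6 = 82
Oak-Quarry-North-Larch-Orwell-Hollow-Oak: 12+25+10+27+32+26 = 132
Oak-Quarry-North-Larch-Hollow-Orwell-Oak: 12+25+10+5+32+6 = 90
Oak-Quarry-Orwell-North-Hollow-Larch-Oak: 12+8+33+7+5+21 = 86
Oak-Quarry-Orwell-North-Larch-Hollow-Oak: 12+8+33+10+5+26 = 94
Oak-Quarry-Orwell-Hollow-North-Larch-Oak: 12+8+32+7+10+21 = 90
Oak-Quarry-Orwell-Hollow-Larch-North-Oak: 12+8+32+5+10+27 = 94
Oak-Quarry-Orwell-Larch-North-Hollow-Oak: 12+8+27+10+7+26 = 90
Oak-Quarry-Orwell-Larch-Hollow-North-Oak: 12+8+27+5+7+27 = 86
Oak-Quarry-Hollow-North-Orwell-Larch-Oak: 12+24+7+33+27+21 = 124
Oak-Quarry-Hollow-North-Larch-Orwell-Oak: 12+24+7+10+27+6 = 86
… (46 more)
Oak-North-Hollow-Larch-Quarry-Orwell-Oak: 27+7+5+19+8+6 = 72  ← best
The minimum is 72.
One optimal route: Oak → North → Hollow → Larch → Quarry → Orwell → Oak (or its reverse).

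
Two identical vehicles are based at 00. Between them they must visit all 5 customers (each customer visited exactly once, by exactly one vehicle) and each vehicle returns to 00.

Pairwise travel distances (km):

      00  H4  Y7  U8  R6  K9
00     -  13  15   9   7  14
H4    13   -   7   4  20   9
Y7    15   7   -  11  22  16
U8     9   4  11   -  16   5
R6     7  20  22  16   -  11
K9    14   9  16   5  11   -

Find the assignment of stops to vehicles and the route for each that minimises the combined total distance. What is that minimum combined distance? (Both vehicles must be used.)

Minimum combined distance: 59 km.

Try each way of splitting the stops between the two vehicles (each non-empty) and, for each split, find the best tour for each vehicle:
  {H4} + {Y7, U8, R6, K9}: 26 + 49 = 75
  {Y7} + {H4, U8, R6, K9}: 30 + 40 = 70
  {H4, Y7} + {U8, R6, K9}: 35 + 32 = 67
  {U8} + {H4, Y7, R6, K9}: 18 + 49 = 67
  {H4, U8} + {Y7, R6, K9}: 26 + 49 = 75
  {Y7, U8} + {H4, R6, K9}: 35 + 40 = 75
  … (15 splits in total)
  {R6} + {H4, Y7, U8, K9}: 14 + 45 = 59  ← best
Best: vehicle 1 00 → R6 → 00 = 14; vehicle 2 00 → Y7 → H4 → U8 → K9 → 00 = 45; combined 59.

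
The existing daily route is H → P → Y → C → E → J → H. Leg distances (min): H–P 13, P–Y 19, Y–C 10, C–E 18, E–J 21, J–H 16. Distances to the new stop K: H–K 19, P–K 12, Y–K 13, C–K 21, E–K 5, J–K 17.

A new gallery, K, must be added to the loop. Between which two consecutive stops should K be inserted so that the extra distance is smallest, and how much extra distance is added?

Adding 1 min by placing K on the E–J leg.

Insertion cost between consecutive stops i–j is d(i,K) + d(K,j) − d(i,j):
  between H and P: 19 + 12 − 13 = 18
  between P and Y: 12 + 13 − 19 = 6
  between Y and C: 13 + 21 − 10 = 24
  between C and E: 21 + 5 − 18 = 8
  between E and J: 5 + 17 − 21 = 1
  between J and H: 17 + 19 − 16 = 20
Cheapest insertion is between E and J, adding 1.
New total = 97 + 1 = 98.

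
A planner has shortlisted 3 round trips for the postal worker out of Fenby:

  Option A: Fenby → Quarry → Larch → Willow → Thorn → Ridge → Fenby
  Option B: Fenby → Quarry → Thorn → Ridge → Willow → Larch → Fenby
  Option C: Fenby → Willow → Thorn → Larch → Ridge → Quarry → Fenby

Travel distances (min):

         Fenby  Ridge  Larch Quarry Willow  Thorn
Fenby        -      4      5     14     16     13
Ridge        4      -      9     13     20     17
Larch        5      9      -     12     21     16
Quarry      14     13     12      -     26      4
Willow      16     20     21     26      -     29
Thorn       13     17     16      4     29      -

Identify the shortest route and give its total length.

Option A: 14 + 12 + 21 + 29 + 17 + 4 = 97
Option B: 14 + 4 + 17 + 20 + 21 + 5 = 81
Option C: 16 + 29 + 16 + 9 + 13 + 14 = 97

Shortest is Option B, total 81 min.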